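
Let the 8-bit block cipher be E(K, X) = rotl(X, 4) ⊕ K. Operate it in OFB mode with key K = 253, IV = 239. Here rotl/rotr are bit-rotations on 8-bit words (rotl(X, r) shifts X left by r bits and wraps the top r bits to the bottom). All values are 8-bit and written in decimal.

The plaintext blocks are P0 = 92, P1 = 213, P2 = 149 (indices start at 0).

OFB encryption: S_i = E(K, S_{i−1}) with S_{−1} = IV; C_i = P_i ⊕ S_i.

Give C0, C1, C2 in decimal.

C0 = 95, C1 = 24, C2 = 180

C0: S = E(K, 239) = 3; 92 ⊕ 3 = 95.
C1: S = E(K, 3) = 205; 213 ⊕ 205 = 24.
C2: S = E(K, 205) = 33; 149 ⊕ 33 = 180.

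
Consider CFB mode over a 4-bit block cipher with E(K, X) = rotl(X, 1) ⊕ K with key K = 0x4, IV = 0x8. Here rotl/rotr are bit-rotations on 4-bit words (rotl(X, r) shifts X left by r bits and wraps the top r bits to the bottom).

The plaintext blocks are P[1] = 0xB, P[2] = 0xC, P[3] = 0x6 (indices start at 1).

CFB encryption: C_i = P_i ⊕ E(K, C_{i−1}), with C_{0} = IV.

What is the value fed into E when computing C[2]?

0xE

C[1]: E(K, 0x8) = 0x5; 0xB ⊕ 0x5 = 0xE.
C[2]: E(K, 0xE) = 0x9; 0xC ⊕ 0x9 = 0x5.
So the input to E for block [2] is 0xE.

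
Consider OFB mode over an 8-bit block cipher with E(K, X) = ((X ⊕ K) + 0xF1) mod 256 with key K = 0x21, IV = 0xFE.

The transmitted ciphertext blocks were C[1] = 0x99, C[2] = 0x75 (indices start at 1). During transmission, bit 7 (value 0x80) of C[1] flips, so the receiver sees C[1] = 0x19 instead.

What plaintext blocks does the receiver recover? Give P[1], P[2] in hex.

OFB decryption: S_i = E(K, S_{i−1}) with S_{0} = IV; P_i = C_i ⊕ S_i.
Only C[1] changed, to 0x19. In OFB, a change in C_i flips the same bit in P_i only; the keystream is unaffected. Decrypting the received ciphertext:
P[1]: S = E(K, 0xFE) = 0xD0; 0x19 ⊕ 0xD0 = 0xC9.
P[2]: S = E(K, 0xD0) = 0xE2; 0x75 ⊕ 0xE2 = 0x97.
Blocks that differ from the original plaintext: P[1].

P[1] = 0xC9, P[2] = 0x97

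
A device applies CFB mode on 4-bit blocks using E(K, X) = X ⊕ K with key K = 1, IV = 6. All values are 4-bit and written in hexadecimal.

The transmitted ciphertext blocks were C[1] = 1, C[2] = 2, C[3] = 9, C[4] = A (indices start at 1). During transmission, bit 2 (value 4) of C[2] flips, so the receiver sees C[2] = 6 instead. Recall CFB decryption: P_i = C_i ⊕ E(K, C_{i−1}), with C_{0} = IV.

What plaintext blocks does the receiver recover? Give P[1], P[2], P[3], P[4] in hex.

P[1] = 6, P[2] = 6, P[3] = E, P[4] = 2

Only C[2] changed, to 6. In CFB, a change in C_i flips the same bit in P_i and garbles P_{i+1}. Decrypting the received ciphertext:
P[1]: E(K, 6) = 7; 1 ⊕ 7 = 6.
P[2]: E(K, 1) = 0; 6 ⊕ 0 = 6.
P[3]: E(K, 6) = 7; 9 ⊕ 7 = E.
P[4]: E(K, 9) = 8; A ⊕ 8 = 2.
Blocks that differ from the original plaintext: P[2], P[3].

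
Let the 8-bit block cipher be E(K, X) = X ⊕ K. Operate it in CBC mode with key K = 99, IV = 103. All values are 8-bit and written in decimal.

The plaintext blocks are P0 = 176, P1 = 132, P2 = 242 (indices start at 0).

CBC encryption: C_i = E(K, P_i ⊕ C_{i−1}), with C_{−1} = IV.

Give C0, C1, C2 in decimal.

C0 = 180, C1 = 83, C2 = 194

C0: P0 ⊕ 103 = 215; E(K, 215) = 180.
C1: P1 ⊕ 180 = 48; E(K, 48) = 83.
C2: P2 ⊕ 83 = 161; E(K, 161) = 194.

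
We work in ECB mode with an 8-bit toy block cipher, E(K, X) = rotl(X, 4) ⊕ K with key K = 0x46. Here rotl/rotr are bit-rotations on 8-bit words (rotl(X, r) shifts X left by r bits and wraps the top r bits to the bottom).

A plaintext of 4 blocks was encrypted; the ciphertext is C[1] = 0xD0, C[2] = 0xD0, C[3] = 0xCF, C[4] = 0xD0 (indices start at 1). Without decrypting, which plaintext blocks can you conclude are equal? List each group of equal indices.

ECB encrypts each block independently with the same key, so equal ciphertext blocks imply equal plaintext blocks.
C[1] = C[2] = C[4] = 0xD0, so P[1] = P[2] = P[4].

P[1] = P[2] = P[4]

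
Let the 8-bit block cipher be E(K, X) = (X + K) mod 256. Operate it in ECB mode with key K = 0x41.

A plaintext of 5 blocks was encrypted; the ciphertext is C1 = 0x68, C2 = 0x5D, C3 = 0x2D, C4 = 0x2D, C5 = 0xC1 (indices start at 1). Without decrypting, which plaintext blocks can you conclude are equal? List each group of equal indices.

P3 = P4

ECB encrypts each block independently with the same key, so equal ciphertext blocks imply equal plaintext blocks.
C3 = C4 = 0x2D, so P3 = P4.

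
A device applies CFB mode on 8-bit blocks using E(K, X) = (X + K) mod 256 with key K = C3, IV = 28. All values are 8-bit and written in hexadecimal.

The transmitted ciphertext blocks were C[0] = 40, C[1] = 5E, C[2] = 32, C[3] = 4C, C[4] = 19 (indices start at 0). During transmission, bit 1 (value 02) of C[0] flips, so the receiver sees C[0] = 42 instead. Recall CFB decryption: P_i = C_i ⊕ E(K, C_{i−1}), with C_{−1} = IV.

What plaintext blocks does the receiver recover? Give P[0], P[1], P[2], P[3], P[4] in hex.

P[0] = A9, P[1] = 5B, P[2] = 13, P[3] = B9, P[4] = 16

Only C[0] changed, to 42. In CFB, a change in C_i flips the same bit in P_i and garbles P_{i+1}. Decrypting the received ciphertext:
P[0]: E(K, 28) = EB; 42 ⊕ EB = A9.
P[1]: E(K, 42) = 05; 5E ⊕ 05 = 5B.
P[2]: E(K, 5E) = 21; 32 ⊕ 21 = 13.
P[3]: E(K, 32) = F5; 4C ⊕ F5 = B9.
P[4]: E(K, 4C) = 0F; 19 ⊕ 0F = 16.
Blocks that differ from the original plaintext: P[0], P[1].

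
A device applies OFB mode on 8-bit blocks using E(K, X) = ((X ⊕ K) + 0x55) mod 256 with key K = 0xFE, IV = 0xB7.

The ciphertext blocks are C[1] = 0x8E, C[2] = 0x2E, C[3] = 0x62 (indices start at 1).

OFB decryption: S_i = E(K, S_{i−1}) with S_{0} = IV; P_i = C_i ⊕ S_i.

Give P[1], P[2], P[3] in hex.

P[1] = 0x10, P[2] = 0x9B, P[3] = 0xC2

P[1]: S = E(K, 0xB7) = 0x9E; 0x8E ⊕ 0x9E = 0x10.
P[2]: S = E(K, 0x9E) = 0xB5; 0x2E ⊕ 0xB5 = 0x9B.
P[3]: S = E(K, 0xB5) = 0xA0; 0x62 ⊕ 0xA0 = 0xC2.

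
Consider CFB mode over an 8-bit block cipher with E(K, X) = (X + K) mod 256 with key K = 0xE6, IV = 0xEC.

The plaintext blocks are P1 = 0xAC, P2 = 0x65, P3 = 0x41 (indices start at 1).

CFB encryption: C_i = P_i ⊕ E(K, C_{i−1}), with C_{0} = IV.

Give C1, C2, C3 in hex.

C1 = 0x7E, C2 = 0x01, C3 = 0xA6

C1: E(K, 0xEC) = 0xD2; 0xAC ⊕ 0xD2 = 0x7E.
C2: E(K, 0x7E) = 0x64; 0x65 ⊕ 0x64 = 0x01.
C3: E(K, 0x01) = 0xE7; 0x41 ⊕ 0xE7 = 0xA6.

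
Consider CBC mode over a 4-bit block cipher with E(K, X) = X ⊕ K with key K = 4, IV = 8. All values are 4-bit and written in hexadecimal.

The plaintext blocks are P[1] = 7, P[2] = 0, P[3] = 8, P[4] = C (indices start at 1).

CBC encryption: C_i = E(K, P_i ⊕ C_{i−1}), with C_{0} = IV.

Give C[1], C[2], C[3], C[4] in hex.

C[1]: P[1] ⊕ 8 = F; E(K, F) = B.
C[2]: P[2] ⊕ B = B; E(K, B) = F.
C[3]: P[3] ⊕ F = 7; E(K, 7) = 3.
C[4]: P[4] ⊕ 3 = F; E(K, F) = B.

C[1] = B, C[2] = F, C[3] = 3, C[4] = B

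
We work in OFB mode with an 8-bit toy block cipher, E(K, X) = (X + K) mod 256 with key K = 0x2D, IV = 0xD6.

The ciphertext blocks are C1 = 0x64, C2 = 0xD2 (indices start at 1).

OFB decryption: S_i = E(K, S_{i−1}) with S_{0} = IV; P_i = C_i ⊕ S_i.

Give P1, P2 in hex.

P1 = 0x67, P2 = 0xE2

P1: S = E(K, 0xD6) = 0x03; 0x64 ⊕ 0x03 = 0x67.
P2: S = E(K, 0x03) = 0x30; 0xD2 ⊕ 0x30 = 0xE2.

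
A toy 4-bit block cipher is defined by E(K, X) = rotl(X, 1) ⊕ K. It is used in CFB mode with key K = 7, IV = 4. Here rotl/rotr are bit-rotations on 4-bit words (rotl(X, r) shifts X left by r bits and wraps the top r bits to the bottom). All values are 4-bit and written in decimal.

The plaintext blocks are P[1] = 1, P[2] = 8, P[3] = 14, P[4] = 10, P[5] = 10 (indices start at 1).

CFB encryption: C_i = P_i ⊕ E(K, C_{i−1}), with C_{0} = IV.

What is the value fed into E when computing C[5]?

6

C[1]: E(K, 4) = 15; 1 ⊕ 15 = 14.
C[2]: E(K, 14) = 10; 8 ⊕ 10 = 2.
C[3]: E(K, 2) = 3; 14 ⊕ 3 = 13.
C[4]: E(K, 13) = 12; 10 ⊕ 12 = 6.
C[5]: E(K, 6) = 11; 10 ⊕ 11 = 1.
So the input to E for block [5] is 6.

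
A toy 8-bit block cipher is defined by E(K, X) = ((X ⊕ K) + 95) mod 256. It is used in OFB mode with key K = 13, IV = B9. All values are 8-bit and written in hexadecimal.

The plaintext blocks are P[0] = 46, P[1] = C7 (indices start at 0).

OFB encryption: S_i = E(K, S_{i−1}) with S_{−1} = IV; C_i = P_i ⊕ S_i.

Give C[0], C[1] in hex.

C[0] = 79, C[1] = 06

C[0]: S = E(K, B9) = 3F; 46 ⊕ 3F = 79.
C[1]: S = E(K, 3F) = C1; C7 ⊕ C1 = 06.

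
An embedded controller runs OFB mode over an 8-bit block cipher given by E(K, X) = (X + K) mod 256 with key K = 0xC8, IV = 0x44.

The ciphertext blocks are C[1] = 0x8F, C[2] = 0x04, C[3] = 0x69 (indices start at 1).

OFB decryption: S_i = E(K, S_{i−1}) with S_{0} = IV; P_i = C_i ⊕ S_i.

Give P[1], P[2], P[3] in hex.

P[1]: S = E(K, 0x44) = 0x0C; 0x8F ⊕ 0x0C = 0x83.
P[2]: S = E(K, 0x0C) = 0xD4; 0x04 ⊕ 0xD4 = 0xD0.
P[3]: S = E(K, 0xD4) = 0x9C; 0x69 ⊕ 0x9C = 0xF5.

P[1] = 0x83, P[2] = 0xD0, P[3] = 0xF5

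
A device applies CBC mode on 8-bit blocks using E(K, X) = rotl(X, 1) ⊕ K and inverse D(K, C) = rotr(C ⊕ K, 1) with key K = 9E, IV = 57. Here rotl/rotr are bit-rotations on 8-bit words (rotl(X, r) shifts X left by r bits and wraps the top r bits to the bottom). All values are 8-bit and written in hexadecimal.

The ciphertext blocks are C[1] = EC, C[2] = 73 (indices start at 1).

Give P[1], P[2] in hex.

P[1] = 6E, P[2] = 1A

CBC decryption: P_i = D(K, C_i) ⊕ C_{i−1}, with C_{0} = IV.
P[1]: D(K, EC) = 39; 39 ⊕ 57 = 6E.
P[2]: D(K, 73) = F6; F6 ⊕ EC = 1A.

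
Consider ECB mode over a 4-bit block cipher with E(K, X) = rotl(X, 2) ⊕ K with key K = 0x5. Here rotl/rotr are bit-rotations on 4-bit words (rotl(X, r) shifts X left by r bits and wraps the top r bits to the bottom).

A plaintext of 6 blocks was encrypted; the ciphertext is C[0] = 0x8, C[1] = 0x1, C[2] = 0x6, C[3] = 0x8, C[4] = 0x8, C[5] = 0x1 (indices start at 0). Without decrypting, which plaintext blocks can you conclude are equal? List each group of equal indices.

ECB encrypts each block independently with the same key, so equal ciphertext blocks imply equal plaintext blocks.
C[0] = C[3] = C[4] = 0x8, so P[0] = P[3] = P[4].
C[1] = C[5] = 0x1, so P[1] = P[5].

P[0] = P[3] = P[4]; P[1] = P[5]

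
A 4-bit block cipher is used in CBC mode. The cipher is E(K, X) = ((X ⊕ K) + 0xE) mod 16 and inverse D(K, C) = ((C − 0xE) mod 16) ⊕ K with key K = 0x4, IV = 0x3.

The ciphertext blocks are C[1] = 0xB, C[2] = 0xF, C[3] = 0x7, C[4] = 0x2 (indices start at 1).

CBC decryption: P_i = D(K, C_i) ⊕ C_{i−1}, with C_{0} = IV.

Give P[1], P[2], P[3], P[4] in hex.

P[1] = 0xA, P[2] = 0xE, P[3] = 0x2, P[4] = 0x7

P[1]: D(K, 0xB) = 0x9; 0x9 ⊕ 0x3 = 0xA.
P[2]: D(K, 0xF) = 0x5; 0x5 ⊕ 0xB = 0xE.
P[3]: D(K, 0x7) = 0xD; 0xD ⊕ 0xF = 0x2.
P[4]: D(K, 0x2) = 0x0; 0x0 ⊕ 0x7 = 0x7.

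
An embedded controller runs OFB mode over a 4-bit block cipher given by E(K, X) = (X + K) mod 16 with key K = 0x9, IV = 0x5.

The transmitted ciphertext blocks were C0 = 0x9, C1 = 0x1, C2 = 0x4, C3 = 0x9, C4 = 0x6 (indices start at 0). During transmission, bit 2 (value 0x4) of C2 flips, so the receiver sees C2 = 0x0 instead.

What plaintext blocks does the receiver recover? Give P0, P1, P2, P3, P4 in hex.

P0 = 0x7, P1 = 0x6, P2 = 0x0, P3 = 0x0, P4 = 0x4

OFB decryption: S_i = E(K, S_{i−1}) with S_{−1} = IV; P_i = C_i ⊕ S_i.
Only C2 changed, to 0x0. In OFB, a change in C_i flips the same bit in P_i only; the keystream is unaffected. Decrypting the received ciphertext:
P0: S = E(K, 0x5) = 0xE; 0x9 ⊕ 0xE = 0x7.
P1: S = E(K, 0xE) = 0x7; 0x1 ⊕ 0x7 = 0x6.
P2: S = E(K, 0x7) = 0x0; 0x0 ⊕ 0x0 = 0x0.
P3: S = E(K, 0x0) = 0x9; 0x9 ⊕ 0x9 = 0x0.
P4: S = E(K, 0x9) = 0x2; 0x6 ⊕ 0x2 = 0x4.
Blocks that differ from the original plaintext: P2.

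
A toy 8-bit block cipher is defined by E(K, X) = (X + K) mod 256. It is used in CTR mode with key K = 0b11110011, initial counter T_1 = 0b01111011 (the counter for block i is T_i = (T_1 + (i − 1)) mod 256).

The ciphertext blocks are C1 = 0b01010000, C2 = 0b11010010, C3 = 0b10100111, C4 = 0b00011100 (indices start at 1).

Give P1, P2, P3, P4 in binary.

P1 = 0b00111110, P2 = 0b10111101, P3 = 0b11010111, P4 = 0b01101101

CTR decryption: S_i = E(K, T_i) where T_i is the counter for block i; P_i = C_i ⊕ S_i.
P1: T = 0b01111011, S = E(K, T) = 0b01101110; 0b01010000 ⊕ 0b01101110 = 0b00111110.
P2: T = 0b01111100, S = E(K, T) = 0b01101111; 0b11010010 ⊕ 0b01101111 = 0b10111101.
P3: T = 0b01111101, S = E(K, T) = 0b01110000; 0b10100111 ⊕ 0b01110000 = 0b11010111.
P4: T = 0b01111110, S = E(K, T) = 0b01110001; 0b00011100 ⊕ 0b01110001 = 0b01101101.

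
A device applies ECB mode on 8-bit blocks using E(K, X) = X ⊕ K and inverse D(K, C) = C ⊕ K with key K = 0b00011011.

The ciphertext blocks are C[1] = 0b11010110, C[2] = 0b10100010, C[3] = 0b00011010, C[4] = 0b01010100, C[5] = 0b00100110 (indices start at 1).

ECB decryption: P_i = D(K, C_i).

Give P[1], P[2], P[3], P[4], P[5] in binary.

P[1]: D(K, 0b11010110) = 0b11001101.
P[2]: D(K, 0b10100010) = 0b10111001.
P[3]: D(K, 0b00011010) = 0b00000001.
P[4]: D(K, 0b01010100) = 0b01001111.
P[5]: D(K, 0b00100110) = 0b00111101.

P[1] = 0b11001101, P[2] = 0b10111001, P[3] = 0b00000001, P[4] = 0b01001111, P[5] = 0b00111101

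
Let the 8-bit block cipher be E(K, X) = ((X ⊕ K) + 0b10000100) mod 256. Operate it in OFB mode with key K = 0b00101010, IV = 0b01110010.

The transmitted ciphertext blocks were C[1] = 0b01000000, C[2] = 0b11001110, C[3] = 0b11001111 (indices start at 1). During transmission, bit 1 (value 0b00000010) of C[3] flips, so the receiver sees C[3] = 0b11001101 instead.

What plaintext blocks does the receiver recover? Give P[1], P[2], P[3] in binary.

P[1] = 0b10011100, P[2] = 0b10110100, P[3] = 0b00011001

OFB decryption: S_i = E(K, S_{i−1}) with S_{0} = IV; P_i = C_i ⊕ S_i.
Only C[3] changed, to 0b11001101. In OFB, a change in C_i flips the same bit in P_i only; the keystream is unaffected. Decrypting the received ciphertext:
P[1]: S = E(K, 0b01110010) = 0b11011100; 0b01000000 ⊕ 0b11011100 = 0b10011100.
P[2]: S = E(K, 0b11011100) = 0b01111010; 0b11001110 ⊕ 0b01111010 = 0b10110100.
P[3]: S = E(K, 0b01111010) = 0b11010100; 0b11001101 ⊕ 0b11010100 = 0b00011001.
Blocks that differ from the original plaintext: P[3].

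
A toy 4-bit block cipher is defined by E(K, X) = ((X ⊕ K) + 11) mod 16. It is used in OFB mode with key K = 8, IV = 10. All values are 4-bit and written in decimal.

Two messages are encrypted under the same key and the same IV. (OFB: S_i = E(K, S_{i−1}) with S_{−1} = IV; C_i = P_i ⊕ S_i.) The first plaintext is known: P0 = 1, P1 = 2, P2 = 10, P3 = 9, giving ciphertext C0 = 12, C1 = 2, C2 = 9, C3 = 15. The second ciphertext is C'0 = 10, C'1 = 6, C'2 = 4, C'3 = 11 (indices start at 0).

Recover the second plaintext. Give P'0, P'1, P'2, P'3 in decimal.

P'0 = 7, P'1 = 6, P'2 = 7, P'3 = 13

In OFB with a reused IV, both messages share the same keystream S_i, so C_i ⊕ C'_i = P_i ⊕ P'_i and thus P'_i = P_i ⊕ C_i ⊕ C'_i.
P'0: 1 ⊕ 12 ⊕ 10 = 7.
P'1: 2 ⊕ 2 ⊕ 6 = 6.
P'2: 10 ⊕ 9 ⊕ 4 = 7.
P'3: 9 ⊕ 15 ⊕ 11 = 13.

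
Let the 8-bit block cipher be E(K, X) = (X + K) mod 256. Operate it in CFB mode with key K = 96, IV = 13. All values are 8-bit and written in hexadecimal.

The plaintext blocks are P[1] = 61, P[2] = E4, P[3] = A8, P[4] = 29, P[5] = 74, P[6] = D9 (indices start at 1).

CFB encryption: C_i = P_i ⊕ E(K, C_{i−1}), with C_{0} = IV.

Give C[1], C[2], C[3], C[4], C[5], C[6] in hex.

C[1]: E(K, 13) = A9; 61 ⊕ A9 = C8.
C[2]: E(K, C8) = 5E; E4 ⊕ 5E = BA.
C[3]: E(K, BA) = 50; A8 ⊕ 50 = F8.
C[4]: E(K, F8) = 8E; 29 ⊕ 8E = A7.
C[5]: E(K, A7) = 3D; 74 ⊕ 3D = 49.
C[6]: E(K, 49) = DF; D9 ⊕ DF = 06.

C[1] = C8, C[2] = BA, C[3] = F8, C[4] = A7, C[5] = 49, C[6] = 06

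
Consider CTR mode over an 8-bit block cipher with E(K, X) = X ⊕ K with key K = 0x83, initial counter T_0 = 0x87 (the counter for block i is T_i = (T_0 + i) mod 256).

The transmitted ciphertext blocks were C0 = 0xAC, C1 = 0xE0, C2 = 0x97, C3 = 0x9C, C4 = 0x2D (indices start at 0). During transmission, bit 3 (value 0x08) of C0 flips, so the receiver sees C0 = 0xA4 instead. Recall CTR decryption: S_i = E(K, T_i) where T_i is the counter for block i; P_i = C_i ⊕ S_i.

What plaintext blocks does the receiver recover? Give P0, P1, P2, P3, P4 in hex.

P0 = 0xA0, P1 = 0xEB, P2 = 0x9D, P3 = 0x95, P4 = 0x25

Only C0 changed, to 0xA4. In CTR, a change in C_i flips the same bit in P_i only; the keystream is unaffected. Decrypting the received ciphertext:
P0: T = 0x87, S = E(K, T) = 0x04; 0xA4 ⊕ 0x04 = 0xA0.
P1: T = 0x88, S = E(K, T) = 0x0B; 0xE0 ⊕ 0x0B = 0xEB.
P2: T = 0x89, S = E(K, T) = 0x0A; 0x97 ⊕ 0x0A = 0x9D.
P3: T = 0x8A, S = E(K, T) = 0x09; 0x9C ⊕ 0x09 = 0x95.
P4: T = 0x8B, S = E(K, T) = 0x08; 0x2D ⊕ 0x08 = 0x25.
Blocks that differ from the original plaintext: P0.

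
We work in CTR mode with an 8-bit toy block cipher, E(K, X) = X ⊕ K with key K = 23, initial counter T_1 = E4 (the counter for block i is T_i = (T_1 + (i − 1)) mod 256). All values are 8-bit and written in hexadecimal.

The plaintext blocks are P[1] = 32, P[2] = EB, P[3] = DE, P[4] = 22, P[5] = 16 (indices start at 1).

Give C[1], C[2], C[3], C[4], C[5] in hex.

CTR encryption: S_i = E(K, T_i) where T_i is the counter for block i; C_i = P_i ⊕ S_i.
C[1]: T = E4, S = E(K, T) = C7; 32 ⊕ C7 = F5.
C[2]: T = E5, S = E(K, T) = C6; EB ⊕ C6 = 2D.
C[3]: T = E6, S = E(K, T) = C5; DE ⊕ C5 = 1B.
C[4]: T = E7, S = E(K, T) = C4; 22 ⊕ C4 = E6.
C[5]: T = E8, S = E(K, T) = CB; 16 ⊕ CB = DD.

C[1] = F5, C[2] = 2D, C[3] = 1B, C[4] = E6, C[5] = DD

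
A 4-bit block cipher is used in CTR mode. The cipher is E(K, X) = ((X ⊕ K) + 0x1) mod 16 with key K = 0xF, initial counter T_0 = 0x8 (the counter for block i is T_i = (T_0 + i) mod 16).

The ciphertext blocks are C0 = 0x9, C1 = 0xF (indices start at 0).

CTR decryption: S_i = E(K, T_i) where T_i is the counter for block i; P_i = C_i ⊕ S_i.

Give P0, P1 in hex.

P0 = 0x1, P1 = 0x8

P0: T = 0x8, S = E(K, T) = 0x8; 0x9 ⊕ 0x8 = 0x1.
P1: T = 0x9, S = E(K, T) = 0x7; 0xF ⊕ 0x7 = 0x8.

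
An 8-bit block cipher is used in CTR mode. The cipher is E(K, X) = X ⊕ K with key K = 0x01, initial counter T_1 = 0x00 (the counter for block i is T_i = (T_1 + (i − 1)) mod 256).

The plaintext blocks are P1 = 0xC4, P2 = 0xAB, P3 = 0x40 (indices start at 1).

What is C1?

C1 = 0xC5

CTR encryption: S_i = E(K, T_i) where T_i is the counter for block i; C_i = P_i ⊕ S_i.
C1: T = 0x00, S = E(K, T) = 0x01; 0xC4 ⊕ 0x01 = 0xC5.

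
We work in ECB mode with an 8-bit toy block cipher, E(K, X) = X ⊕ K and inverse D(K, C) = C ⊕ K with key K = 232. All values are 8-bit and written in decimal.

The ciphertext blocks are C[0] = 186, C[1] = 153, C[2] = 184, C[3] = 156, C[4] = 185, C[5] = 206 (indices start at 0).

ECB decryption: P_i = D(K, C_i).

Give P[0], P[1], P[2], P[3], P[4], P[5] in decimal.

P[0] = 82, P[1] = 113, P[2] = 80, P[3] = 116, P[4] = 81, P[5] = 38

P[0]: D(K, 186) = 82.
P[1]: D(K, 153) = 113.
P[2]: D(K, 184) = 80.
P[3]: D(K, 156) = 116.
P[4]: D(K, 185) = 81.
P[5]: D(K, 206) = 38.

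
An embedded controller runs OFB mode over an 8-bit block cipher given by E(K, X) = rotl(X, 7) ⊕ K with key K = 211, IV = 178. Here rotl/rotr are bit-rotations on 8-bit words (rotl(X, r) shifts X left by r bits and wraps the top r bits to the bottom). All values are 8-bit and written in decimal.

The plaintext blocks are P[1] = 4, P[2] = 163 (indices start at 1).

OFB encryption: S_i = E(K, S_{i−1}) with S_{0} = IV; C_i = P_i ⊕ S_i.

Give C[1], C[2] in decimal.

C[1] = 142, C[2] = 53

C[1]: S = E(K, 178) = 138; 4 ⊕ 138 = 142.
C[2]: S = E(K, 138) = 150; 163 ⊕ 150 = 53.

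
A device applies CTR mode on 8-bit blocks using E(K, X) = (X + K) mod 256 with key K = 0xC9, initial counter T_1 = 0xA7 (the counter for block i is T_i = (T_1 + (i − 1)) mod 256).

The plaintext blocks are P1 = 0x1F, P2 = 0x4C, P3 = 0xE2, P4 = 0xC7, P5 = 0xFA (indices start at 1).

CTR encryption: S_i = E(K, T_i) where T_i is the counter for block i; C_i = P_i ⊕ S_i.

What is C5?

C1: T = 0xA7, S = E(K, T) = 0x70; 0x1F ⊕ 0x70 = 0x6F.
C2: T = 0xA8, S = E(K, T) = 0x71; 0x4C ⊕ 0x71 = 0x3D.
C3: T = 0xA9, S = E(K, T) = 0x72; 0xE2 ⊕ 0x72 = 0x90.
C4: T = 0xAA, S = E(K, T) = 0x73; 0xC7 ⊕ 0x73 = 0xB4.
C5: T = 0xAB, S = E(K, T) = 0x74; 0xFA ⊕ 0x74 = 0x8E.

C5 = 0x8E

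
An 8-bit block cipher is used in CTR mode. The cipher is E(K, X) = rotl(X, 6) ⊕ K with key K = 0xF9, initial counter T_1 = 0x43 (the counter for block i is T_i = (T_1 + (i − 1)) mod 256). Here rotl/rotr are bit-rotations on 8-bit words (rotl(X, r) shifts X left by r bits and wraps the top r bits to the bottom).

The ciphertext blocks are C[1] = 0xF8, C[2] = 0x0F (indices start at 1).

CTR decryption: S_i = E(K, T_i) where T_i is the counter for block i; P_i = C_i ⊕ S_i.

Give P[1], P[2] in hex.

P[1]: T = 0x43, S = E(K, T) = 0x29; 0xF8 ⊕ 0x29 = 0xD1.
P[2]: T = 0x44, S = E(K, T) = 0xE8; 0x0F ⊕ 0xE8 = 0xE7.

P[1] = 0xD1, P[2] = 0xE7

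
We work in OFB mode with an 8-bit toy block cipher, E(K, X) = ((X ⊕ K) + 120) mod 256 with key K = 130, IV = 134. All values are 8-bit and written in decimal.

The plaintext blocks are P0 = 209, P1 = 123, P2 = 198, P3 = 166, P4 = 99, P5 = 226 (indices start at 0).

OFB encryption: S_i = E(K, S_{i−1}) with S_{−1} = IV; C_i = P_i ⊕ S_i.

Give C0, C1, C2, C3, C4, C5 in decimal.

C0: S = E(K, 134) = 124; 209 ⊕ 124 = 173.
C1: S = E(K, 124) = 118; 123 ⊕ 118 = 13.
C2: S = E(K, 118) = 108; 198 ⊕ 108 = 170.
C3: S = E(K, 108) = 102; 166 ⊕ 102 = 192.
C4: S = E(K, 102) = 92; 99 ⊕ 92 = 63.
C5: S = E(K, 92) = 86; 226 ⊕ 86 = 180.

C0 = 173, C1 = 13, C2 = 170, C3 = 192, C4 = 63, C5 = 180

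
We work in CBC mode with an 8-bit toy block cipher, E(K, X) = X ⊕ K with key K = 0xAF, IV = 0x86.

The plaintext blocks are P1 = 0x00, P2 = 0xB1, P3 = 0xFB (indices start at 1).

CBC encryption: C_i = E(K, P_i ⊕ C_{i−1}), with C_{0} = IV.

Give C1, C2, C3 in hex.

C1 = 0x29, C2 = 0x37, C3 = 0x63

C1: P1 ⊕ 0x86 = 0x86; E(K, 0x86) = 0x29.
C2: P2 ⊕ 0x29 = 0x98; E(K, 0x98) = 0x37.
C3: P3 ⊕ 0x37 = 0xCC; E(K, 0xCC) = 0x63.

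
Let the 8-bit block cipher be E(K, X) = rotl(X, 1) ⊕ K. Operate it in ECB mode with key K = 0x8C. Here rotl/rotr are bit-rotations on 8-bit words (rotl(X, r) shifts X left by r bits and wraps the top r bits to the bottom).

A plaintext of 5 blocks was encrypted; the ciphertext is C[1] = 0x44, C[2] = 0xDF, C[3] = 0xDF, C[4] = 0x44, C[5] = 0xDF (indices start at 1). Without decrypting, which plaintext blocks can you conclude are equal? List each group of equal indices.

P[1] = P[4]; P[2] = P[3] = P[5]

ECB encrypts each block independently with the same key, so equal ciphertext blocks imply equal plaintext blocks.
C[1] = C[4] = 0x44, so P[1] = P[4].
C[2] = C[3] = C[5] = 0xDF, so P[2] = P[3] = P[5].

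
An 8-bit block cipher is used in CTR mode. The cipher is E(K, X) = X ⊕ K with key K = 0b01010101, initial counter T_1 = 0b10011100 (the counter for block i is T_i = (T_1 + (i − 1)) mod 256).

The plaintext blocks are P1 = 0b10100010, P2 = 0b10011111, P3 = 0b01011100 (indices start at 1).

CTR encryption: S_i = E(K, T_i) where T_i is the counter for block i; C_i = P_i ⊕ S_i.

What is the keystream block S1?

0b11001001

C1: T = 0b10011100, S = E(K, T) = 0b11001001; 0b10100010 ⊕ 0b11001001 = 0b01101011.
So S1 = 0b11001001.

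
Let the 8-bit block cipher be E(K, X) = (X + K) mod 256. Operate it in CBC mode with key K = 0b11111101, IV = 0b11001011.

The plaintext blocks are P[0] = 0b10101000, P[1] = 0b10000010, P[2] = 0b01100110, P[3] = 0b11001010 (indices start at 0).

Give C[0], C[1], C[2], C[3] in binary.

CBC encryption: C_i = E(K, P_i ⊕ C_{i−1}), with C_{−1} = IV.
C[0]: P[0] ⊕ 0b11001011 = 0b01100011; E(K, 0b01100011) = 0b01100000.
C[1]: P[1] ⊕ 0b01100000 = 0b11100010; E(K, 0b11100010) = 0b11011111.
C[2]: P[2] ⊕ 0b11011111 = 0b10111001; E(K, 0b10111001) = 0b10110110.
C[3]: P[3] ⊕ 0b10110110 = 0b01111100; E(K, 0b01111100) = 0b01111001.

C[0] = 0b01100000, C[1] = 0b11011111, C[2] = 0b10110110, C[3] = 0b01111001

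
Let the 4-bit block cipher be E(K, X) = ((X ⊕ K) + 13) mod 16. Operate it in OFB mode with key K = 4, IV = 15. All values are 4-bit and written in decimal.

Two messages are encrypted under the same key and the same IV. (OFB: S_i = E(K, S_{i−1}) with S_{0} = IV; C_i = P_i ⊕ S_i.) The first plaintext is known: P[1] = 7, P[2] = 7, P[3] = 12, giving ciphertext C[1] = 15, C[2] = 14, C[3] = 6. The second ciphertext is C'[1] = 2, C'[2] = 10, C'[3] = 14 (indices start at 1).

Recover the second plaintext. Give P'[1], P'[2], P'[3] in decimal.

In OFB with a reused IV, both messages share the same keystream S_i, so C_i ⊕ C'_i = P_i ⊕ P'_i and thus P'_i = P_i ⊕ C_i ⊕ C'_i.
P'[1]: 7 ⊕ 15 ⊕ 2 = 10.
P'[2]: 7 ⊕ 14 ⊕ 10 = 3.
P'[3]: 12 ⊕ 6 ⊕ 14 = 4.

P'[1] = 10, P'[2] = 3, P'[3] = 4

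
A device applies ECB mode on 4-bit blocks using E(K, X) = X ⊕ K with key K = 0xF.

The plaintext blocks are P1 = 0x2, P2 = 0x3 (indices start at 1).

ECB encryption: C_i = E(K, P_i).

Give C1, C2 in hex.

C1 = 0xD, C2 = 0xC

C1: E(K, 0x2) = 0xD.
C2: E(K, 0x3) = 0xC.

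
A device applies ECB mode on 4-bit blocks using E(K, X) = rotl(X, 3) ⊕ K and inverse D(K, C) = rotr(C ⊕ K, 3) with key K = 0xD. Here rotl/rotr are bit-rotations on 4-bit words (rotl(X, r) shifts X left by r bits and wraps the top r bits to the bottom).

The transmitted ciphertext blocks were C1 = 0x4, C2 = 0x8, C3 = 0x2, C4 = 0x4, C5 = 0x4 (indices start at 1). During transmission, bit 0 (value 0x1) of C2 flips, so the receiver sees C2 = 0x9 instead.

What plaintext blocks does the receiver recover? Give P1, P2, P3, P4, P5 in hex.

ECB decryption: P_i = D(K, C_i).
Only C2 changed, to 0x9. In ECB, a change in C_i affects only P_i. Decrypting the received ciphertext:
P1: D(K, 0x4) = 0x3.
P2: D(K, 0x9) = 0x8.
P3: D(K, 0x2) = 0xF.
P4: D(K, 0x4) = 0x3.
P5: D(K, 0x4) = 0x3.
Blocks that differ from the original plaintext: P2.

P1 = 0x3, P2 = 0x8, P3 = 0xF, P4 = 0x3, P5 = 0x3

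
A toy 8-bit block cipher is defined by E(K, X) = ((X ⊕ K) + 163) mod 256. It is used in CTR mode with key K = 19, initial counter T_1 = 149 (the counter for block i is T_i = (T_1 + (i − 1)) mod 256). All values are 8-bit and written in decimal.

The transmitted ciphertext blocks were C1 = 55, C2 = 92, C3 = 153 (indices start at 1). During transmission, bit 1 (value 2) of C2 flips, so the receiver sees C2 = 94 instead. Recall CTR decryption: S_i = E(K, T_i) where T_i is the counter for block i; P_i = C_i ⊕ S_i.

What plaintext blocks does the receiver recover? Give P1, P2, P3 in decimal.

Only C2 changed, to 94. In CTR, a change in C_i flips the same bit in P_i only; the keystream is unaffected. Decrypting the received ciphertext:
P1: T = 149, S = E(K, T) = 41; 55 ⊕ 41 = 30.
P2: T = 150, S = E(K, T) = 40; 94 ⊕ 40 = 118.
P3: T = 151, S = E(K, T) = 39; 153 ⊕ 39 = 190.
Blocks that differ from the original plaintext: P2.

P1 = 30, P2 = 118, P3 = 190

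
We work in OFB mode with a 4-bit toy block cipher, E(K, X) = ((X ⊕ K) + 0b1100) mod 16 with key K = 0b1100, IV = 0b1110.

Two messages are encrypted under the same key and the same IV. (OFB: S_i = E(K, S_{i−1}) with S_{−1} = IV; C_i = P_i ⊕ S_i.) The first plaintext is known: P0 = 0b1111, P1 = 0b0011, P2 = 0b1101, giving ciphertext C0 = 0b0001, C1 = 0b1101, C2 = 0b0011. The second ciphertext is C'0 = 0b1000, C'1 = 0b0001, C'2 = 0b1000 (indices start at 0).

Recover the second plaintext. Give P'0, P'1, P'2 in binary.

In OFB with a reused IV, both messages share the same keystream S_i, so C_i ⊕ C'_i = P_i ⊕ P'_i and thus P'_i = P_i ⊕ C_i ⊕ C'_i.
P'0: 0b1111 ⊕ 0b0001 ⊕ 0b1000 = 0b0110.
P'1: 0b0011 ⊕ 0b1101 ⊕ 0b0001 = 0b1111.
P'2: 0b1101 ⊕ 0b0011 ⊕ 0b1000 = 0b0110.

P'0 = 0b0110, P'1 = 0b1111, P'2 = 0b0110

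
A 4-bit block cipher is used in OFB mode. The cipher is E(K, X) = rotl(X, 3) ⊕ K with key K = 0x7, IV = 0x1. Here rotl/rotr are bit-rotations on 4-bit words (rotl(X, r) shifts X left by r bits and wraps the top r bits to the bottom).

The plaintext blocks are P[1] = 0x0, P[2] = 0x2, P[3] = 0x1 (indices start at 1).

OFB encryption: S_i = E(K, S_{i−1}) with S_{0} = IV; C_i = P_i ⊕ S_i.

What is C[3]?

C[1]: S = E(K, 0x1) = 0xF; 0x0 ⊕ 0xF = 0xF.
C[2]: S = E(K, 0xF) = 0x8; 0x2 ⊕ 0x8 = 0xA.
C[3]: S = E(K, 0x8) = 0x3; 0x1 ⊕ 0x3 = 0x2.

C[3] = 0x2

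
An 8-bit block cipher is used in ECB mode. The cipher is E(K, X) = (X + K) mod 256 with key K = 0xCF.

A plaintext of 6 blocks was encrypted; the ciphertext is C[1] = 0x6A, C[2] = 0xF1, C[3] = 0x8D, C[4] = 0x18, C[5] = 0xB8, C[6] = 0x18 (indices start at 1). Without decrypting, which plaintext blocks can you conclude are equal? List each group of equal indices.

P[4] = P[6]

ECB encrypts each block independently with the same key, so equal ciphertext blocks imply equal plaintext blocks.
C[4] = C[6] = 0x18, so P[4] = P[6].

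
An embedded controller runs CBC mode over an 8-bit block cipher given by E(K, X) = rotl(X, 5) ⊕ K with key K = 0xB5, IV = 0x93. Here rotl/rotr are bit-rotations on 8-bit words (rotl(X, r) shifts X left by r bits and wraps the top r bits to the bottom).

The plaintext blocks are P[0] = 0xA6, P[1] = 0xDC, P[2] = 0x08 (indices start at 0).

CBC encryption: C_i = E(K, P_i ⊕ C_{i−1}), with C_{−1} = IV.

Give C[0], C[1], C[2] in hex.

C[0]: P[0] ⊕ 0x93 = 0x35; E(K, 0x35) = 0x13.
C[1]: P[1] ⊕ 0x13 = 0xCF; E(K, 0xCF) = 0x4C.
C[2]: P[2] ⊕ 0x4C = 0x44; E(K, 0x44) = 0x3D.

C[0] = 0x13, C[1] = 0x4C, C[2] = 0x3D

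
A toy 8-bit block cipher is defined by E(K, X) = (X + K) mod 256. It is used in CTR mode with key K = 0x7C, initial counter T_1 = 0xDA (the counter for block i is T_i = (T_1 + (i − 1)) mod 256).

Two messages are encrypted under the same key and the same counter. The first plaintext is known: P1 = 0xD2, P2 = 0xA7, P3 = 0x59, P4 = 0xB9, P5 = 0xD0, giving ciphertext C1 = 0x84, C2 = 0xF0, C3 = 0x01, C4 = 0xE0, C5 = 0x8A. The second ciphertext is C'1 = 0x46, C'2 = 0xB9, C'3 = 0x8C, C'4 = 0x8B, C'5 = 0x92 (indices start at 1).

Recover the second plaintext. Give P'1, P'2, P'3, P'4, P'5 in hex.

P'1 = 0x10, P'2 = 0xEE, P'3 = 0xD4, P'4 = 0xD2, P'5 = 0xC8

In CTR with a reused counter, both messages share the same keystream S_i, so C_i ⊕ C'_i = P_i ⊕ P'_i and thus P'_i = P_i ⊕ C_i ⊕ C'_i.
P'1: 0xD2 ⊕ 0x84 ⊕ 0x46 = 0x10.
P'2: 0xA7 ⊕ 0xF0 ⊕ 0xB9 = 0xEE.
P'3: 0x59 ⊕ 0x01 ⊕ 0x8C = 0xD4.
P'4: 0xB9 ⊕ 0xE0 ⊕ 0x8B = 0xD2.
P'5: 0xD0 ⊕ 0x8A ⊕ 0x92 = 0xC8.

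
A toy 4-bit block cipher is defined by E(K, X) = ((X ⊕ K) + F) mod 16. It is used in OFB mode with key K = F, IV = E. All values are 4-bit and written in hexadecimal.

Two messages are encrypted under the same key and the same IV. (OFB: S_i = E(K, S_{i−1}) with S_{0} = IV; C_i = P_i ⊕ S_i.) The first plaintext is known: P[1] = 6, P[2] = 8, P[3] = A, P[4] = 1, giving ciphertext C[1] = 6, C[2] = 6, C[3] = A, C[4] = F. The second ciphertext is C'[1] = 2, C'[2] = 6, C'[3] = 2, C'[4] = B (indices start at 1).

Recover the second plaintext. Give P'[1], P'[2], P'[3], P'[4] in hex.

P'[1] = 2, P'[2] = 8, P'[3] = 2, P'[4] = 5

In OFB with a reused IV, both messages share the same keystream S_i, so C_i ⊕ C'_i = P_i ⊕ P'_i and thus P'_i = P_i ⊕ C_i ⊕ C'_i.
P'[1]: 6 ⊕ 6 ⊕ 2 = 2.
P'[2]: 8 ⊕ 6 ⊕ 6 = 8.
P'[3]: A ⊕ A ⊕ 2 = 2.
P'[4]: 1 ⊕ F ⊕ B = 5.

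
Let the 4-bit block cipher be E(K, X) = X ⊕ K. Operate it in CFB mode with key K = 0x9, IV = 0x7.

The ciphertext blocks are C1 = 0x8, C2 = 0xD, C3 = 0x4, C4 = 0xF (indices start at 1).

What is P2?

P2 = 0xC

CFB decryption: P_i = C_i ⊕ E(K, C_{i−1}), with C_{0} = IV.
P2: E(K, 0x8) = 0x1; 0xD ⊕ 0x1 = 0xC.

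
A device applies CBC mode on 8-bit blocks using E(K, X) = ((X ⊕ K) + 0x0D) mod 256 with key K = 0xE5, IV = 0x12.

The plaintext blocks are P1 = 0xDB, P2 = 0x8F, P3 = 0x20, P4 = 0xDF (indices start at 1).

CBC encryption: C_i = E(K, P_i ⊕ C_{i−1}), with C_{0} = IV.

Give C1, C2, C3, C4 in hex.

C1: P1 ⊕ 0x12 = 0xC9; E(K, 0xC9) = 0x39.
C2: P2 ⊕ 0x39 = 0xB6; E(K, 0xB6) = 0x60.
C3: P3 ⊕ 0x60 = 0x40; E(K, 0x40) = 0xB2.
C4: P4 ⊕ 0xB2 = 0x6D; E(K, 0x6D) = 0x95.

C1 = 0x39, C2 = 0x60, C3 = 0xB2, C4 = 0x95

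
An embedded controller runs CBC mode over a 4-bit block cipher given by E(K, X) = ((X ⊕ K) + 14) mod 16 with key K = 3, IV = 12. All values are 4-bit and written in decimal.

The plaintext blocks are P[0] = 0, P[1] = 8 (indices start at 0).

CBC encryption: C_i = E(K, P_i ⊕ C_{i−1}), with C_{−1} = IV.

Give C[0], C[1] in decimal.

C[0]: P[0] ⊕ 12 = 12; E(K, 12) = 13.
C[1]: P[1] ⊕ 13 = 5; E(K, 5) = 4.

C[0] = 13, C[1] = 4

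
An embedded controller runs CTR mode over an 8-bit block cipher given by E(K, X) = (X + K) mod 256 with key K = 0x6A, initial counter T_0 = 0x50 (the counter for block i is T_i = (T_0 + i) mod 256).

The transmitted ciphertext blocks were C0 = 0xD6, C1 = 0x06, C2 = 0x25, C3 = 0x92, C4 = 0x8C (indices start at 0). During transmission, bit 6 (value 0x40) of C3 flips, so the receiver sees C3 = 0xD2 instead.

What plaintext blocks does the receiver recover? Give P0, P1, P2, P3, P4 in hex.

P0 = 0x6C, P1 = 0xBD, P2 = 0x99, P3 = 0x6F, P4 = 0x32

CTR decryption: S_i = E(K, T_i) where T_i is the counter for block i; P_i = C_i ⊕ S_i.
Only C3 changed, to 0xD2. In CTR, a change in C_i flips the same bit in P_i only; the keystream is unaffected. Decrypting the received ciphertext:
P0: T = 0x50, S = E(K, T) = 0xBA; 0xD6 ⊕ 0xBA = 0x6C.
P1: T = 0x51, S = E(K, T) = 0xBB; 0x06 ⊕ 0xBB = 0xBD.
P2: T = 0x52, S = E(K, T) = 0xBC; 0x25 ⊕ 0xBC = 0x99.
P3: T = 0x53, S = E(K, T) = 0xBD; 0xD2 ⊕ 0xBD = 0x6F.
P4: T = 0x54, S = E(K, T) = 0xBE; 0x8C ⊕ 0xBE = 0x32.
Blocks that differ from the original plaintext: P3.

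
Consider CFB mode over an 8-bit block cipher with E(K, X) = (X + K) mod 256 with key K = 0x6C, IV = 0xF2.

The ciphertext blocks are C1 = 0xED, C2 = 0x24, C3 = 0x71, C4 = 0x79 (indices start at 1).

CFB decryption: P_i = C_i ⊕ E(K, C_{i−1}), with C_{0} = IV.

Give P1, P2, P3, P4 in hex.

P1 = 0xB3, P2 = 0x7D, P3 = 0xE1, P4 = 0xA4

P1: E(K, 0xF2) = 0x5E; 0xED ⊕ 0x5E = 0xB3.
P2: E(K, 0xED) = 0x59; 0x24 ⊕ 0x59 = 0x7D.
P3: E(K, 0x24) = 0x90; 0x71 ⊕ 0x90 = 0xE1.
P4: E(K, 0x71) = 0xDD; 0x79 ⊕ 0xDD = 0xA4.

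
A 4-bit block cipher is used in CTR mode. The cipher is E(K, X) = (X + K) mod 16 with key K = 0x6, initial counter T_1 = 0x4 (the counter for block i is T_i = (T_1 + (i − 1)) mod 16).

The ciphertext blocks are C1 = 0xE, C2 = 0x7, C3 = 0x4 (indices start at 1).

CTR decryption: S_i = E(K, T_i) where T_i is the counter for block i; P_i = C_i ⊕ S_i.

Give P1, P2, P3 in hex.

P1 = 0x4, P2 = 0xC, P3 = 0x8

P1: T = 0x4, S = E(K, T) = 0xA; 0xE ⊕ 0xA = 0x4.
P2: T = 0x5, S = E(K, T) = 0xB; 0x7 ⊕ 0xB = 0xC.
P3: T = 0x6, S = E(K, T) = 0xC; 0x4 ⊕ 0xC = 0x8.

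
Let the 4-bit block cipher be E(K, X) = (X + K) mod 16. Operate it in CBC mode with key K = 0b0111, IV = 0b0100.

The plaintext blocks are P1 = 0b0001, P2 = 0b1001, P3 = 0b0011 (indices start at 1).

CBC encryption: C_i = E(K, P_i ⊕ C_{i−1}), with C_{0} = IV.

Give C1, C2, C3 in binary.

C1 = 0b1100, C2 = 0b1100, C3 = 0b0110

C1: P1 ⊕ 0b0100 = 0b0101; E(K, 0b0101) = 0b1100.
C2: P2 ⊕ 0b1100 = 0b0101; E(K, 0b0101) = 0b1100.
C3: P3 ⊕ 0b1100 = 0b1111; E(K, 0b1111) = 0b0110.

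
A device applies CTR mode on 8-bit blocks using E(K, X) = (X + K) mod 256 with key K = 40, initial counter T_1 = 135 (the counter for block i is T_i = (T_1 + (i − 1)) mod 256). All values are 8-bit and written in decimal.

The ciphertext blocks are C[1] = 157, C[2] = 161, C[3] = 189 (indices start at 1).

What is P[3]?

P[3] = 12

CTR decryption: S_i = E(K, T_i) where T_i is the counter for block i; P_i = C_i ⊕ S_i.
P[3]: T = 137, S = E(K, T) = 177; 189 ⊕ 177 = 12.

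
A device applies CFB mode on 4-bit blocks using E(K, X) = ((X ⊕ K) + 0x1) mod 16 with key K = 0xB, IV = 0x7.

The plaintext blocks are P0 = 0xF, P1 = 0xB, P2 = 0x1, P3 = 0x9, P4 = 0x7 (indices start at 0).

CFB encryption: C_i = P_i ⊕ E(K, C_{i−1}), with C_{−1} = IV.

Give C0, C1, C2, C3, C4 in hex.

C0: E(K, 0x7) = 0xD; 0xF ⊕ 0xD = 0x2.
C1: E(K, 0x2) = 0xA; 0xB ⊕ 0xA = 0x1.
C2: E(K, 0x1) = 0xB; 0x1 ⊕ 0xB = 0xA.
C3: E(K, 0xA) = 0x2; 0x9 ⊕ 0x2 = 0xB.
C4: E(K, 0xB) = 0x1; 0x7 ⊕ 0x1 = 0x6.

C0 = 0x2, C1 = 0x1, C2 = 0xA, C3 = 0xB, C4 = 0x6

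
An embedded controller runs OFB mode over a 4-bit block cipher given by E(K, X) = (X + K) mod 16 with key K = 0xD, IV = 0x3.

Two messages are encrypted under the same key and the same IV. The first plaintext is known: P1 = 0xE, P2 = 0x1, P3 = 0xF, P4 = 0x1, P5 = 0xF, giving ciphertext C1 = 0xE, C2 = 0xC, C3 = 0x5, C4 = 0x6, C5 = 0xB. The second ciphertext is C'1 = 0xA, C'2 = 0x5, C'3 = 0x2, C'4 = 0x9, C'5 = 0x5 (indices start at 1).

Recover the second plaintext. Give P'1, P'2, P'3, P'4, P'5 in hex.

P'1 = 0xA, P'2 = 0x8, P'3 = 0x8, P'4 = 0xE, P'5 = 0x1

In OFB with a reused IV, both messages share the same keystream S_i, so C_i ⊕ C'_i = P_i ⊕ P'_i and thus P'_i = P_i ⊕ C_i ⊕ C'_i.
P'1: 0xE ⊕ 0xE ⊕ 0xA = 0xA.
P'2: 0x1 ⊕ 0xC ⊕ 0x5 = 0x8.
P'3: 0xF ⊕ 0x5 ⊕ 0x2 = 0x8.
P'4: 0x1 ⊕ 0x6 ⊕ 0x9 = 0xE.
P'5: 0xF ⊕ 0xB ⊕ 0x5 = 0x1.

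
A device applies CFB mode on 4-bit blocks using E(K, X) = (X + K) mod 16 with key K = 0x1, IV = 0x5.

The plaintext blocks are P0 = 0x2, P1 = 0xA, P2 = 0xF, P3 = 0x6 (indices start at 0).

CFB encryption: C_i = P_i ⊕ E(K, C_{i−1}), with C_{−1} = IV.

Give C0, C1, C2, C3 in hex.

C0: E(K, 0x5) = 0x6; 0x2 ⊕ 0x6 = 0x4.
C1: E(K, 0x4) = 0x5; 0xA ⊕ 0x5 = 0xF.
C2: E(K, 0xF) = 0x0; 0xF ⊕ 0x0 = 0xF.
C3: E(K, 0xF) = 0x0; 0x6 ⊕ 0x0 = 0x6.

C0 = 0x4, C1 = 0xF, C2 = 0xF, C3 = 0x6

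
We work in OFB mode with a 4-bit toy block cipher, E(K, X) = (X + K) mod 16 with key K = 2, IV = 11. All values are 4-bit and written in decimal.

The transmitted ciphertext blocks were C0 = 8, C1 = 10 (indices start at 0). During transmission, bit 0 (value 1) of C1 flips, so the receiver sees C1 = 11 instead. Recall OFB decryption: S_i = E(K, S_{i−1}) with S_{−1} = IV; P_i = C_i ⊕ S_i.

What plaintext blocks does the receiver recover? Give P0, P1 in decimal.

P0 = 5, P1 = 4

Only C1 changed, to 11. In OFB, a change in C_i flips the same bit in P_i only; the keystream is unaffected. Decrypting the received ciphertext:
P0: S = E(K, 11) = 13; 8 ⊕ 13 = 5.
P1: S = E(K, 13) = 15; 11 ⊕ 15 = 4.
Blocks that differ from the original plaintext: P1.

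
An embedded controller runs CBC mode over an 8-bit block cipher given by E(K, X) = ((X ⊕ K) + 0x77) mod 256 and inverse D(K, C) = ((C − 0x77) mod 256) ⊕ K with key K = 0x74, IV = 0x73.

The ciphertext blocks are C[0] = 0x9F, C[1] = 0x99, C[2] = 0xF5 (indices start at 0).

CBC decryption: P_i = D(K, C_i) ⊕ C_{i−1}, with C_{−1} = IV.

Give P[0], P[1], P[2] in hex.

P[0]: D(K, 0x9F) = 0x5C; 0x5C ⊕ 0x73 = 0x2F.
P[1]: D(K, 0x99) = 0x56; 0x56 ⊕ 0x9F = 0xC9.
P[2]: D(K, 0xF5) = 0x0A; 0x0A ⊕ 0x99 = 0x93.

P[0] = 0x2F, P[1] = 0xC9, P[2] = 0x93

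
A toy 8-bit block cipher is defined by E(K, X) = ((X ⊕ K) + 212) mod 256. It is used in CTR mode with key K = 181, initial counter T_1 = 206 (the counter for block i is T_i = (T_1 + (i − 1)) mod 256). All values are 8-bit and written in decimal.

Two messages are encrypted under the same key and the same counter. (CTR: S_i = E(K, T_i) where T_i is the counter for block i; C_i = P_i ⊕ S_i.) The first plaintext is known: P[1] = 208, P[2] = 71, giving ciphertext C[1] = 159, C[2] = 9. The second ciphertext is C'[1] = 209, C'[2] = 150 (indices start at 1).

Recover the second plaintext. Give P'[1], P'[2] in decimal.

In CTR with a reused counter, both messages share the same keystream S_i, so C_i ⊕ C'_i = P_i ⊕ P'_i and thus P'_i = P_i ⊕ C_i ⊕ C'_i.
P'[1]: 208 ⊕ 159 ⊕ 209 = 158.
P'[2]: 71 ⊕ 9 ⊕ 150 = 216.

P'[1] = 158, P'[2] = 216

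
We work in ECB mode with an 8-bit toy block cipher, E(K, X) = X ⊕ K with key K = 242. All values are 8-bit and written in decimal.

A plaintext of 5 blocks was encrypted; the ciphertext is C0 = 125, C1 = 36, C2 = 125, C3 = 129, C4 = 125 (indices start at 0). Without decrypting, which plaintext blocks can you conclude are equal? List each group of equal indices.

ECB encrypts each block independently with the same key, so equal ciphertext blocks imply equal plaintext blocks.
C0 = C2 = C4 = 125, so P0 = P2 = P4.

P0 = P2 = P4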